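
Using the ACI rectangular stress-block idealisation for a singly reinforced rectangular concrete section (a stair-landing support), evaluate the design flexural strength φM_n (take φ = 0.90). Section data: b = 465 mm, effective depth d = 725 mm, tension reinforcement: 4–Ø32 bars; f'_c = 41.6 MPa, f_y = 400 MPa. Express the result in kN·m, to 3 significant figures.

A_s = 4 × 804 = 3216 mm².
T = A_s f_y = 3216 × 400 = 1286400 N = 1286.4 kN.
From C = T: a = T/(0.85 f'_c b) = 1286400/(0.85 × 41.6 × 465) = 78.24 mm.
M_n = T(d − a/2) = 1286.4 kN × (725 − 39.12) mm = 882.32 kN·m.
φM_n = 0.90 × 882.32 = 794.09 kN·m.

φM_n ≈ 794 kN·m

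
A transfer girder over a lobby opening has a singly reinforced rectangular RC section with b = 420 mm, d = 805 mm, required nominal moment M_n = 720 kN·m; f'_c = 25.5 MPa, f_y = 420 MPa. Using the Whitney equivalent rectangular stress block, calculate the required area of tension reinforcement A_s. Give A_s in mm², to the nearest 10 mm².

With M_n = 0.85 f'_c a b (d − a/2), solve the quadratic for a:
a = d − √(d² − 2M_n/(0.85 f'_c b)) = 805 − √(805² − 2 × 720×10⁶/(0.85 × 25.5 × 420)) = 105.11 mm.
A_s = 0.85 f'_c a b / f_y = 0.85 × 25.5 × 105.11 × 420 / 420 = 2278.3 mm².

A_s ≈ 2280 mm²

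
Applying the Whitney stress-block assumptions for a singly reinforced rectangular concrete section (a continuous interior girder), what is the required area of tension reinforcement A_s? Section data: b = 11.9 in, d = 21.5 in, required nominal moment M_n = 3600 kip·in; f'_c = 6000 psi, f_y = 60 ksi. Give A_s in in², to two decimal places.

A_s ≈ 3.00 in²

From M_n = 0.85 f'_c a b (d − a/2):
a = d − √(d² − 2M_n/(0.85 f'_c b)) = 21.5 − √(21.5² − 2 × 3600/(0.85 × 6 × 11.9)) = 2.963 in.
A_s = 0.85 f'_c a b / f_y = 0.85 × 6 × 2.963 × 11.9 / 60 = 2.997 in².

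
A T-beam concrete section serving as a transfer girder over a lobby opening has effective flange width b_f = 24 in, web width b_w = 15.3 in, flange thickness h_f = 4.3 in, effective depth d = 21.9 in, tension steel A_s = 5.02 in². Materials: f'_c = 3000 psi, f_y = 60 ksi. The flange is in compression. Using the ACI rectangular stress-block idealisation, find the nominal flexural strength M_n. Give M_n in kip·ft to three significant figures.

M_n ≈ 487 kip·ft

Tension: T = A_s f_y = 5.02 × 60 = 301.2 kips.
Try a within the flange: a = T/(0.85 f'_c b_f) = 301.2/(0.85 × 3 × 24) = 4.922 in.
a = 4.922 > h_f = 4.3 in: the block extends into the web. Split into flange-overhang and web parts.
C_f = 0.85 f'_c (b_f − b_w) h_f = 0.85 × 3 × (24 − 15.3) × 4.3 = 95.4 kips.
Remaining web compression depth: a_w = (T − C_f)/(0.85 f'_c b_w) = (301.2 − 95.4)/(0.85 × 3 × 15.3) = 5.275 in.
M_n = C_f(d − h_f/2) + (T − C_f)(d − a_w/2) = 95.4 × (21.9 − 2.15) + 205.8 × (21.9 − 2.6375) = 1884.2 + 3964.2 = 5848.4 kip·in.
M_n = 5848.4/12 = 487.37 kip·ft.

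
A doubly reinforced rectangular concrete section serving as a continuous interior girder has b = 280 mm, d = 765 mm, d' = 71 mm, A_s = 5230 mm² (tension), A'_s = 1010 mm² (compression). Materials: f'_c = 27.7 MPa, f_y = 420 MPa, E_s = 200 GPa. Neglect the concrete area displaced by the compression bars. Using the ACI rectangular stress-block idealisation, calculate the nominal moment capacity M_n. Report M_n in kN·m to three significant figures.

M_n ≈ 1410 kN·m

Assume both tension and compression steel yield.
Net tension couple steel: A_s − A'_s = 4220 mm².
a = (A_s − A'_s) f_y / (0.85 f'_c b) = 1772400/(0.85 × 27.7 × 280) = 268.85 mm.
c = a/β₁ = 268.85/0.85 = 316.29 mm; ε'_s = 0.003(c − d')/c = 0.0023 ≥ f_y/E_s = 0.0021, so compression steel does yield.
M_n = (A_s − A'_s) f_y (d − a/2) + A'_s f_y (d − d') = [1772400 × (765 − 134.425) + 424200 × (765 − 71)] × 10⁻⁶ = 1117.63 + 294.39 = 1412.02 kN·m.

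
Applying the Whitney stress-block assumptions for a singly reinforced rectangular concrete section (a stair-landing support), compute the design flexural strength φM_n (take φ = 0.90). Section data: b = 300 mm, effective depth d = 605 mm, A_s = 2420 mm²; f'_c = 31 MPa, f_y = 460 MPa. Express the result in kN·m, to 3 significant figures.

T = A_s f_y = 2420 × 460 = 1113200 N = 1113.2 kN.
From C = T: a = T/(0.85 f'_c b) = 1113200/(0.85 × 31 × 300) = 140.82 mm.
M_n = T(d − a/2) = 1113.2 kN × (605 − 70.41) mm = 595.11 kN·m.
φM_n = 0.90 × 595.11 = 535.60 kN·m.

φM_n ≈ 536 kN·m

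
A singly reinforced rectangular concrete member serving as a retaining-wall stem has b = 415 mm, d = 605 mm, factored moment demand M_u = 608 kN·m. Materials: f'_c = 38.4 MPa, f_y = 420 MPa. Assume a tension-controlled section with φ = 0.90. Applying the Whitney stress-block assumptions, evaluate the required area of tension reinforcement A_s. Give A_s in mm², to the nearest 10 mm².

A_s ≈ 2870 mm²

M_n = M_u/φ = 608/0.90 = 675.556 kN·m.
With M_n = 0.85 f'_c a b (d − a/2), solve the quadratic for a:
a = d − √(d² − 2M_n/(0.85 f'_c b)) = 605 − √(605² − 2 × 675.556×10⁶/(0.85 × 38.4 × 415)) = 88.98 mm.
A_s = 0.85 f'_c a b / f_y = 0.85 × 38.4 × 88.98 × 415 / 420 = 2869.7 mm².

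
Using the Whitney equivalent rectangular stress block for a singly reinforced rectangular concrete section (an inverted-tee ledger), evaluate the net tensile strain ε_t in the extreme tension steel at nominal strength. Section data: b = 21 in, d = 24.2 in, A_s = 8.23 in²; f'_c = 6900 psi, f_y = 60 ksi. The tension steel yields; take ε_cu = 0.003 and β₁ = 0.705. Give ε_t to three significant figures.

a = A_s f_y/(0.85 f'_c b) = 4.009 in.
β₁ = 0.705, so c = a/β₁ = 4.009/0.705 = 5.687 in.
From the linear strain diagram with ε_cu = 0.003: ε_t = 0.003 (d − c)/c = 0.003 × (24.2 − 5.687)/5.687 = 0.00977.
Since ε_t ≥ 0.005, the section is tension-controlled.

ε_t ≈ 0.00977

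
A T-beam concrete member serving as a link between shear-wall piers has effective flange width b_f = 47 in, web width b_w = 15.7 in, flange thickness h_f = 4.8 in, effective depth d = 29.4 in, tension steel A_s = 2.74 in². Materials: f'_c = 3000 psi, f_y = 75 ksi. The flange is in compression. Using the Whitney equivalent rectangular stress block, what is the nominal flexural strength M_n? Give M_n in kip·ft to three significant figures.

M_n ≈ 489 kip·ft

Tension: T = A_s f_y = 2.74 × 75 = 205.5 kips.
Try a within the flange: a = T/(0.85 f'_c b_f) = 205.5/(0.85 × 3 × 47) = 1.715 in.
Since a = 1.715 ≤ h_f = 4.8 in, the stress block lies entirely in the flange; analyse as a rectangular beam of width b_f.
M_n = T(d − a/2) = 205.5 × (29.4 − 0.8575) = 5865.5 kip·in.
M_n = 5865.5/12 = 488.79 kip·ft.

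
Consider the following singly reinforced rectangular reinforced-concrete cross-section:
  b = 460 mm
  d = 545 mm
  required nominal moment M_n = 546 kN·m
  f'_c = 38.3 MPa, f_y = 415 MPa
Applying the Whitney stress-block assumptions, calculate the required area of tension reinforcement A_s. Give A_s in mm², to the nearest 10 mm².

A_s ≈ 2580 mm²

With M_n = 0.85 f'_c a b (d − a/2), solve the quadratic for a:
a = d − √(d² − 2M_n/(0.85 f'_c b)) = 545 − √(545² − 2 × 546×10⁶/(0.85 × 38.3 × 460)) = 71.60 mm.
A_s = 0.85 f'_c a b / f_y = 0.85 × 38.3 × 71.60 × 460 / 415 = 2583.7 mm².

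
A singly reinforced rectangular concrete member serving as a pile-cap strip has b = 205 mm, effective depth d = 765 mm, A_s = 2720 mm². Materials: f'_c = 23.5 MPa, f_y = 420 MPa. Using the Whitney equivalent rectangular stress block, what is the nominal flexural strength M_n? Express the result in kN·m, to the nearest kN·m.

T = A_s f_y = 2720 × 420 = 1142400 N = 1142.4 kN.
From C = T: a = T/(0.85 f'_c b) = 1142400/(0.85 × 23.5 × 205) = 278.98 mm.
M_n = T(d − a/2) = 1142.4 kN × (765 − 139.49) mm = 714.58 kN·m.

M_n ≈ 715 kN·m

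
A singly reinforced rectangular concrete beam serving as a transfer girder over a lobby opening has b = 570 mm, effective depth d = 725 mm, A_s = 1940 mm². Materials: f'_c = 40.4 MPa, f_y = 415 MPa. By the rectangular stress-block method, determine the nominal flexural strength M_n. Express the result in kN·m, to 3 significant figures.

T = A_s f_y = 1940 × 415 = 805100 N = 805.1 kN.
From C = T: a = T/(0.85 f'_c b) = 805100/(0.85 × 40.4 × 570) = 41.13 mm.
M_n = T(d − a/2) = 805.1 kN × (725 − 20.565) mm = 567.14 kN·m.

M_n ≈ 567 kN·m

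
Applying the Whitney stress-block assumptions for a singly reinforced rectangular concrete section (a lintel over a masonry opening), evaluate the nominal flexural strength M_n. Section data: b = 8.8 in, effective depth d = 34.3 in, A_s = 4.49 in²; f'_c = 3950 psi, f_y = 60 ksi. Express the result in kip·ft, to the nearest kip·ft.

T = A_s f_y = 4.49 × 60 = 269.4 kips.
a = T/(0.85 f'_c b) = 269.4/(0.85 × 3.95 × 8.8) = 9.118 in.
M_n = T(d − a/2) = 269.4 × (34.3 − 4.559) = 8012.2 kip·in = 8012.2/12 = 667.68 kip·ft.

M_n ≈ 668 kip·ft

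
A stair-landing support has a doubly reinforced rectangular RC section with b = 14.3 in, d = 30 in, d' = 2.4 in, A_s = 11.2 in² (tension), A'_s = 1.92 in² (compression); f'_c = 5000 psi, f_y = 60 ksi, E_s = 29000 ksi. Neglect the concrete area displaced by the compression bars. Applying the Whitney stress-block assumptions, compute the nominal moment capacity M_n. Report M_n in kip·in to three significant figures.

Assume both steels yield.
a = (A_s − A'_s) f_y/(0.85 f'_c b) = (11.2 − 1.92) × 60/(0.85 × 5 × 14.3) = 9.162 in.
c = a/β₁ = 9.162/0.8 = 11.453 in; ε'_s = 0.003(c − d')/c = 0.0024 ≥ ε_y = 0.0021, so the compression steel yields.
M_n = (A_s − A'_s) f_y (d − a/2) + A'_s f_y (d − d') = 556.8 × (30 − 4.581) + 115.2 × (30 − 2.4) = 14153.3 + 3179.5 = 17332.8 kip·in.

M_n ≈ 17300 kip·in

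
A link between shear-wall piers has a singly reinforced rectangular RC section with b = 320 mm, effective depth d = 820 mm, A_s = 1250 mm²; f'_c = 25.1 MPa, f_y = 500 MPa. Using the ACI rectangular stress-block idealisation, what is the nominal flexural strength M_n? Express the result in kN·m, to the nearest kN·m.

M_n ≈ 484 kN·m

T = A_s f_y = 1250 × 500 = 625000 N = 625 kN.
From C = T: a = T/(0.85 f'_c b) = 625000/(0.85 × 25.1 × 320) = 91.55 mm.
M_n = T(d − a/2) = 625 kN × (820 − 45.775) mm = 483.89 kN·m.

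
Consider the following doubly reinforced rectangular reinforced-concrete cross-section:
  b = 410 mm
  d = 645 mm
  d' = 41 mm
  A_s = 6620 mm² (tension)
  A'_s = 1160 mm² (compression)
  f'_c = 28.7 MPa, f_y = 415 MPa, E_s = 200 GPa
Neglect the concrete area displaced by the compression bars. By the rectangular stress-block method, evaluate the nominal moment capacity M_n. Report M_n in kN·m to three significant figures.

M_n ≈ 1500 kN·m

Assume both tension and compression steel yield.
Net tension couple steel: A_s − A'_s = 5460 mm².
a = (A_s − A'_s) f_y / (0.85 f'_c b) = 2265900/(0.85 × 28.7 × 410) = 226.55 mm.
c = a/β₁ = 226.55/0.845 = 268.11 mm; ε'_s = 0.003(c − d')/c = 0.0025 ≥ f_y/E_s = 0.0021, so compression steel does yield.
M_n = (A_s − A'_s) f_y (d − a/2) + A'_s f_y (d − d') = [2265900 × (645 − 113.275) + 481400 × (645 − 41)] × 10⁻⁶ = 1204.84 + 290.77 = 1495.61 kN·m.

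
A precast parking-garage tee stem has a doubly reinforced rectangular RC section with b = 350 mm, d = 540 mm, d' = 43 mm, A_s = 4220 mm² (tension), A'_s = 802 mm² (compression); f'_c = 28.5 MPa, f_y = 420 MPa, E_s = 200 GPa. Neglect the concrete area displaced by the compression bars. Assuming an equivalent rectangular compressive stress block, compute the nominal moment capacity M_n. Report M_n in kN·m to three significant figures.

Assume both tension and compression steel yield.
Net tension couple steel: A_s − A'_s = 3418 mm².
a = (A_s − A'_s) f_y / (0.85 f'_c b) = 1435560/(0.85 × 28.5 × 350) = 169.31 mm.
c = a/β₁ = 169.31/0.846 = 200.13 mm; ε'_s = 0.003(c − d')/c = 0.0024 ≥ f_y/E_s = 0.0021, so compression steel does yield.
M_n = (A_s − A'_s) f_y (d − a/2) + A'_s f_y (d − d') = [1435560 × (540 − 84.655) + 336840 × (540 − 43)] × 10⁻⁶ = 653.68 + 167.41 = 821.09 kN·m.

M_n ≈ 821 kN·m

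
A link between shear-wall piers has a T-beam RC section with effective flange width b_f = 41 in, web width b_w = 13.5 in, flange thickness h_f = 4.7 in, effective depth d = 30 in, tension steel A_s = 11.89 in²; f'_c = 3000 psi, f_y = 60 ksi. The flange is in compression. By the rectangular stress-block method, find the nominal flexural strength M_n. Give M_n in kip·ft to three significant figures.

Tension: T = A_s f_y = 11.89 × 60 = 713.4 kips.
Try a within the flange: a = T/(0.85 f'_c b_f) = 713.4/(0.85 × 3 × 41) = 6.824 in.
a = 6.824 > h_f = 4.7 in: the block extends into the web. Split into flange-overhang and web parts.
C_f = 0.85 f'_c (b_f − b_w) h_f = 0.85 × 3 × (41 − 13.5) × 4.7 = 329.6 kips.
Remaining web compression depth: a_w = (T − C_f)/(0.85 f'_c b_w) = (713.4 − 329.6)/(0.85 × 3 × 13.5) = 11.149 in.
M_n = C_f(d − h_f/2) + (T − C_f)(d − a_w/2) = 329.6 × (30 − 2.35) + 383.8 × (30 − 5.5745) = 9113.4 + 9374.5 = 18487.9 kip·in.
M_n = 18487.9/12 = 1540.66 kip·ft.

M_n ≈ 1540 kip·ft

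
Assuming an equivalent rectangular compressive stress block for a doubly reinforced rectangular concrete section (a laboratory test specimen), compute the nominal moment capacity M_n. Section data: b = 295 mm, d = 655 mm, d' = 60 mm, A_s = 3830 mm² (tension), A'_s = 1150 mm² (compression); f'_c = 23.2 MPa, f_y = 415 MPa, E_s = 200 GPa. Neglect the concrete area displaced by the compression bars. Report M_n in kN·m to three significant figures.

M_n ≈ 906 kN·m

Assume both tension and compression steel yield.
Net tension couple steel: A_s − A'_s = 2680 mm².
a = (A_s − A'_s) f_y / (0.85 f'_c b) = 1112200/(0.85 × 23.2 × 295) = 191.19 mm.
c = a/β₁ = 191.19/0.85 = 224.93 mm; ε'_s = 0.003(c − d')/c = 0.0022 ≥ f_y/E_s = 0.0021, so compression steel does yield.
M_n = (A_s − A'_s) f_y (d − a/2) + A'_s f_y (d − d') = [1112200 × (655 − 95.595) + 477250 × (655 − 60)] × 10⁻⁶ = 622.17 + 283.96 = 906.13 kN·m.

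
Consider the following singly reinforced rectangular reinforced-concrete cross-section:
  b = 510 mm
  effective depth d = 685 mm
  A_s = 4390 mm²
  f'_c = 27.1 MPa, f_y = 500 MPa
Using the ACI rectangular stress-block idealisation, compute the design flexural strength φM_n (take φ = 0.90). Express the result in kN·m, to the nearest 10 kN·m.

T = A_s f_y = 4390 × 500 = 2195000 N = 2195 kN.
From C = T: a = T/(0.85 f'_c b) = 2195000/(0.85 × 27.1 × 510) = 186.84 mm.
M_n = T(d − a/2) = 2195 kN × (685 − 93.42) mm = 1298.52 kN·m.
φM_n = 0.90 × 1298.52 = 1168.67 kN·m.

φM_n ≈ 1170 kN·m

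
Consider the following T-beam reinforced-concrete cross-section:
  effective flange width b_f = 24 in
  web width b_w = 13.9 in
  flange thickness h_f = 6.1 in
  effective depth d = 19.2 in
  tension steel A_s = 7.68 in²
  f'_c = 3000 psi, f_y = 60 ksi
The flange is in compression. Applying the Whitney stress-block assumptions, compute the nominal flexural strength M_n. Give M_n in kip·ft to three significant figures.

Tension: T = A_s f_y = 7.68 × 60 = 460.8 kips.
Try a within the flange: a = T/(0.85 f'_c b_f) = 460.8/(0.85 × 3 × 24) = 7.529 in.
a = 7.529 > h_f = 6.1 in: the block extends into the web. Split into flange-overhang and web parts.
C_f = 0.85 f'_c (b_f − b_w) h_f = 0.85 × 3 × (24 − 13.9) × 6.1 = 157.1 kips.
Remaining web compression depth: a_w = (T − C_f)/(0.85 f'_c b_w) = (460.8 − 157.1)/(0.85 × 3 × 13.9) = 8.568 in.
M_n = C_f(d − h_f/2) + (T − C_f)(d − a_w/2) = 157.1 × (19.2 − 3.05) + 303.7 × (19.2 − 4.284) = 2537.2 + 4530.0 = 7067.2 kip·in.
M_n = 7067.2/12 = 588.93 kip·ft.

M_n ≈ 589 kip·ft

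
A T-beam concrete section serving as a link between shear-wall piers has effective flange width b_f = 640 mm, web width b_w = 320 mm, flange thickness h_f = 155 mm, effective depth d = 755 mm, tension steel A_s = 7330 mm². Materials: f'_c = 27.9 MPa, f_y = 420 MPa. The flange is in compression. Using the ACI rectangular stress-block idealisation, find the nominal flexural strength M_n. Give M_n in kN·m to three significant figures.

Tension: T = A_s f_y = 7330 × 420 = 3078600 N.
Try a within the flange: a = T/(0.85 f'_c b_f) = 3078600/(0.85 × 27.9 × 640) = 202.84 mm.
a = 202.84 > h_f = 155 mm: the block extends into the web. Split into flange-overhang and web parts.
C_f = 0.85 f'_c (b_f − b_w) h_f = 0.85 × 27.9 × (640 − 320) × 155 = 1176264 N.
Remaining web compression depth: a_w = (T − C_f)/(0.85 f'_c b_w) = (3078600 − 1176264)/(0.85 × 27.9 × 320) = 250.68 mm.
M_n = C_f(d − h_f/2) + (T − C_f)(d − a_w/2) = 1176264 × (755 − 77.5) + 1902336 × (755 − 125.34) = 796.92 + 1197.82 = 1994.74 × 10⁶ N·mm.
M_n = 1994.74 kN·m.

M_n ≈ 1990 kN·m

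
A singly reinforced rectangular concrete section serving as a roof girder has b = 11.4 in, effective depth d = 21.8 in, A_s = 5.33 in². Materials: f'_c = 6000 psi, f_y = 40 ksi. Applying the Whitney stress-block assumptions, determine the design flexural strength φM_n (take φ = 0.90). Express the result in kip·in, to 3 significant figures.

φM_n ≈ 3830 kip·in

T = A_s f_y = 5.33 × 40 = 213.2 kips.
a = T/(0.85 f'_c b) = 213.2/(0.85 × 6 × 11.4) = 3.667 in.
M_n = T(d − a/2) = 213.2 × (21.8 − 1.8335) = 4256.9 kip·in.
φM_n = 0.90 × 4256.9 = 3831.2 kip·in.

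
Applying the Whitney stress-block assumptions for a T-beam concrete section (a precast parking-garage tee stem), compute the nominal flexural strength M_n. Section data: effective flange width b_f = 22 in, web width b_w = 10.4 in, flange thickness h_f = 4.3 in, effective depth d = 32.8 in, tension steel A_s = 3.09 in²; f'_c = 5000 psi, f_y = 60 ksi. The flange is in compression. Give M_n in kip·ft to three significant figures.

Tension: T = A_s f_y = 3.09 × 60 = 185.4 kips.
Try a within the flange: a = T/(0.85 f'_c b_f) = 185.4/(0.85 × 5 × 22) = 1.983 in.
Since a = 1.983 ≤ h_f = 4.3 in, the stress block lies entirely in the flange; analyse as a rectangular beam of width b_f.
M_n = T(d − a/2) = 185.4 × (32.8 − 0.9915) = 5897.3 kip·in.
M_n = 5897.3/12 = 491.44 kip·ft.

M_n ≈ 491 kip·ft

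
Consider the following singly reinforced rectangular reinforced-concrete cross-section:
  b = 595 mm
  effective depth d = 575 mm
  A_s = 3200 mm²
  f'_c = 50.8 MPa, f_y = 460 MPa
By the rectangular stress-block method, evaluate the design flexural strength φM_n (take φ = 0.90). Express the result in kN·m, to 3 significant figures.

φM_n ≈ 724 kN·m

T = A_s f_y = 3200 × 460 = 1472000 N = 1472 kN.
From C = T: a = T/(0.85 f'_c b) = 1472000/(0.85 × 50.8 × 595) = 57.29 mm.
M_n = T(d − a/2) = 1472 kN × (575 − 28.645) mm = 804.23 kN·m.
φM_n = 0.90 × 804.23 = 723.81 kN·m.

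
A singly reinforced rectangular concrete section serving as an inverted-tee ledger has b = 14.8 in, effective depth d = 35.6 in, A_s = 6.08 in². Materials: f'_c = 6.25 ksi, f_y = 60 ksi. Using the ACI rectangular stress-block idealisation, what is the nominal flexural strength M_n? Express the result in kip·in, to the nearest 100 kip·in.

T = A_s f_y = 6.08 × 60 = 364.8 kips.
a = T/(0.85 f'_c b) = 364.8/(0.85 × 6.25 × 14.8) = 4.640 in.
M_n = T(d − a/2) = 364.8 × (35.6 − 2.32) = 12140.5 kip·in.

M_n ≈ 12100 kip·in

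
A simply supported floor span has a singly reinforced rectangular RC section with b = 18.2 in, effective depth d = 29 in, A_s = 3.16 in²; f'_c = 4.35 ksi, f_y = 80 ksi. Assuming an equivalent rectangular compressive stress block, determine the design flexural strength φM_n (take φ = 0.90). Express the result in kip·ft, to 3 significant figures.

T = A_s f_y = 3.16 × 80 = 252.8 kips.
a = T/(0.85 f'_c b) = 252.8/(0.85 × 4.35 × 18.2) = 3.757 in.
M_n = T(d − a/2) = 252.8 × (29 − 1.8785) = 6856.3 kip·in = 6856.3/12 = 571.36 kip·ft.
φM_n = 0.90 × 571.36 = 514.22 kip·ft.

φM_n ≈ 514 kip·ft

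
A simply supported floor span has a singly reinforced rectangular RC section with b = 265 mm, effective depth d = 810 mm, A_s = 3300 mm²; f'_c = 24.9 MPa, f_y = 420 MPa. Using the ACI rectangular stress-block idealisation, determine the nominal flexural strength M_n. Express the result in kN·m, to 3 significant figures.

T = A_s f_y = 3300 × 420 = 1386000 N = 1386 kN.
From C = T: a = T/(0.85 f'_c b) = 1386000/(0.85 × 24.9 × 265) = 247.11 mm.
M_n = T(d − a/2) = 1386 kN × (810 − 123.555) mm = 951.41 kN·m.

M_n ≈ 951 kN·m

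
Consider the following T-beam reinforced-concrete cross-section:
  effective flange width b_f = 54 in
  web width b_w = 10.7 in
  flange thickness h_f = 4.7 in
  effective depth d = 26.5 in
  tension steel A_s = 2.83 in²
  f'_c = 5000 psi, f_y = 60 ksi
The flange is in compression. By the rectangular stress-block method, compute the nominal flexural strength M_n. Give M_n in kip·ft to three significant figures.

M_n ≈ 370 kip·ft

Tension: T = A_s f_y = 2.83 × 60 = 169.8 kips.
Try a within the flange: a = T/(0.85 f'_c b_f) = 169.8/(0.85 × 5 × 54) = 0.740 in.
Since a = 0.740 ≤ h_f = 4.7 in, the stress block lies entirely in the flange; analyse as a rectangular beam of width b_f.
M_n = T(d − a/2) = 169.8 × (26.5 − 0.37) = 4436.9 kip·in.
M_n = 4436.9/12 = 369.74 kip·ft.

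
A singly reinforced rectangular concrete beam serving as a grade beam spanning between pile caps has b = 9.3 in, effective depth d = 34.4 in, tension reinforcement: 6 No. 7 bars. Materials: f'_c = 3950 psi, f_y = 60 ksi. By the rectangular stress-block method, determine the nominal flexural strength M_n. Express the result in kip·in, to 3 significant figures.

A_s = 6 × 0.6 = 3.6 in².
T = A_s f_y = 3.6 × 60 = 216 kips.
a = T/(0.85 f'_c b) = 216/(0.85 × 3.95 × 9.3) = 6.918 in.
M_n = T(d − a/2) = 216 × (34.4 − 3.459) = 6683.3 kip·in.

M_n ≈ 6680 kip·in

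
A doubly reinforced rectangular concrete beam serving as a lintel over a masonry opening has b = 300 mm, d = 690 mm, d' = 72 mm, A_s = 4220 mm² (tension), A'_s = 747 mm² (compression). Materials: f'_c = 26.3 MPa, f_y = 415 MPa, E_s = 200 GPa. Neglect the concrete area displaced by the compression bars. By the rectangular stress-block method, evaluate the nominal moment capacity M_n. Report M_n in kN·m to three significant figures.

Assume both tension and compression steel yield.
Net tension couple steel: A_s − A'_s = 3473 mm².
a = (A_s − A'_s) f_y / (0.85 f'_c b) = 1441295/(0.85 × 26.3 × 300) = 214.91 mm.
c = a/β₁ = 214.91/0.85 = 252.84 mm; ε'_s = 0.003(c − d')/c = 0.0021 ≥ f_y/E_s = 0.0021, so compression steel does yield.
M_n = (A_s − A'_s) f_y (d − a/2) + A'_s f_y (d − d') = [1441295 × (690 − 107.455) + 310005 × (690 − 72)] × 10⁻⁶ = 839.62 + 191.58 = 1031.20 kN·m.

M_n ≈ 1030 kN·m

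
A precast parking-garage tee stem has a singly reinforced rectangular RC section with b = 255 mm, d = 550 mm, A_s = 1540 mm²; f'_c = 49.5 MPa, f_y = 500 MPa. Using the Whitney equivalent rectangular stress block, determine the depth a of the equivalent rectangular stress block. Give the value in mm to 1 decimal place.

a ≈ 71.8 mm

T = A_s f_y = 1540 × 500 = 770000 N = 770 kN.
Setting C = 0.85 f'_c a b equal to T: a = 770000/(0.85 × 49.5 × 255) = 71.8 mm.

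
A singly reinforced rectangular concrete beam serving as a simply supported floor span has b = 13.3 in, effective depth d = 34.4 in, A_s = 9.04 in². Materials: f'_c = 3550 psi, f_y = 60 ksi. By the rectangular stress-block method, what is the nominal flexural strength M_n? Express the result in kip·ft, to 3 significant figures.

T = A_s f_y = 9.04 × 60 = 542.4 kips.
a = T/(0.85 f'_c b) = 542.4/(0.85 × 3.55 × 13.3) = 13.515 in.
M_n = T(d − a/2) = 542.4 × (34.4 − 6.7575) = 14993.3 kip·in = 14993.3/12 = 1249.44 kip·ft.

M_n ≈ 1250 kip·ft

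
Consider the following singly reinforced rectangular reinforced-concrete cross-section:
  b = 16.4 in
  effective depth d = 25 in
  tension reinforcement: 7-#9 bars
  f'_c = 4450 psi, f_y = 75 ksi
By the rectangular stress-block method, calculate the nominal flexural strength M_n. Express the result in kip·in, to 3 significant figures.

M_n ≈ 10900 kip·in

A_s = 7 × 1 = 7 in².
T = A_s f_y = 7 × 75 = 525 kips.
a = T/(0.85 f'_c b) = 525/(0.85 × 4.45 × 16.4) = 8.463 in.
M_n = T(d − a/2) = 525 × (25 − 4.2315) = 10903.5 kip·in.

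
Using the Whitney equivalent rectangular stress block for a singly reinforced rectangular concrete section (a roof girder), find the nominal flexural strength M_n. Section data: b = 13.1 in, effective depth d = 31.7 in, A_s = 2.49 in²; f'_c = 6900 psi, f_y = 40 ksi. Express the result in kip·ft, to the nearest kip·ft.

T = A_s f_y = 2.49 × 40 = 99.6 kips.
a = T/(0.85 f'_c b) = 99.6/(0.85 × 6.9 × 13.1) = 1.296 in.
M_n = T(d − a/2) = 99.6 × (31.7 − 0.648) = 3092.8 kip·in = 3092.8/12 = 257.73 kip·ft.

M_n ≈ 258 kip·ft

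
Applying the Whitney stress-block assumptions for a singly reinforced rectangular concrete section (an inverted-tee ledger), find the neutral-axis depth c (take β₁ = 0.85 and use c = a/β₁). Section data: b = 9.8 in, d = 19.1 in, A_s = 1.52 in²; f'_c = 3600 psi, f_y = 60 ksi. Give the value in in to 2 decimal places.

c ≈ 3.58 in

T = A_s f_y = 1.52 × 60 = 91.2 kips.
a = T/(0.85 f'_c b) = 91.2/(0.85 × 3.6 × 9.8) = 3.0412 in.
With β₁ = 0.85, c = a/β₁ = 3.0412/0.85 = 3.58 in.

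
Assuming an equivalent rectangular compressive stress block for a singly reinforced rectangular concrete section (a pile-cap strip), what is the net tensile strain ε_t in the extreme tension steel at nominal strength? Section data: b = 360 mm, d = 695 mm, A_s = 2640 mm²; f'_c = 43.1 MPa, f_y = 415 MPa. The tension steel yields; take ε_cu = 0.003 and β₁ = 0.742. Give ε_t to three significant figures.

a = A_s f_y/(0.85 f'_c b) = 83.07 mm.
β₁ = 0.742, so c = a/β₁ = 83.07/0.742 = 111.95 mm.
From the linear strain diagram with ε_cu = 0.003: ε_t = 0.003 (d − c)/c = 0.003 × (695 − 111.95)/111.95 = 0.0156.
Since ε_t ≥ 0.005, the section is tension-controlled.

ε_t ≈ 0.0156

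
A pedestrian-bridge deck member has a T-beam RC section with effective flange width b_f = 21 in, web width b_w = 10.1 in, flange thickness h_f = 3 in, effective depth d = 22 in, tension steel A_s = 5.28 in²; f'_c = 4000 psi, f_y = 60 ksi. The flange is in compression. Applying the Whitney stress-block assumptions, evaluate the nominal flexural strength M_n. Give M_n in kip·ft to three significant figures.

Tension: T = A_s f_y = 5.28 × 60 = 316.8 kips.
Try a within the flange: a = T/(0.85 f'_c b_f) = 316.8/(0.85 × 4 × 21) = 4.437 in.
a = 4.437 > h_f = 3 in: the block extends into the web. Split into flange-overhang and web parts.
C_f = 0.85 f'_c (b_f − b_w) h_f = 0.85 × 4 × (21 − 10.1) × 3 = 111.2 kips.
Remaining web compression depth: a_w = (T − C_f)/(0.85 f'_c b_w) = (316.8 − 111.2)/(0.85 × 4 × 10.1) = 5.987 in.
M_n = C_f(d − h_f/2) + (T − C_f)(d − a_w/2) = 111.2 × (22 − 1.5) + 205.6 × (22 − 2.9935) = 2279.6 + 3907.7 = 6187.3 kip·in.
M_n = 6187.3/12 = 515.61 kip·ft.

M_n ≈ 516 kip·ft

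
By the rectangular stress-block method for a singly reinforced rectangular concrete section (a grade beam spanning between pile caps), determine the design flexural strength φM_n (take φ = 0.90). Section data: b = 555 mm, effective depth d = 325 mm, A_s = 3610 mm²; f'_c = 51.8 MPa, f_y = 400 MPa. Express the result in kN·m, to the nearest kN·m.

φM_n ≈ 384 kN·m

T = A_s f_y = 3610 × 400 = 1444000 N = 1444 kN.
From C = T: a = T/(0.85 f'_c b) = 1444000/(0.85 × 51.8 × 555) = 59.09 mm.
M_n = T(d − a/2) = 1444 kN × (325 − 29.545) mm = 426.64 kN·m.
φM_n = 0.90 × 426.64 = 383.98 kN·m.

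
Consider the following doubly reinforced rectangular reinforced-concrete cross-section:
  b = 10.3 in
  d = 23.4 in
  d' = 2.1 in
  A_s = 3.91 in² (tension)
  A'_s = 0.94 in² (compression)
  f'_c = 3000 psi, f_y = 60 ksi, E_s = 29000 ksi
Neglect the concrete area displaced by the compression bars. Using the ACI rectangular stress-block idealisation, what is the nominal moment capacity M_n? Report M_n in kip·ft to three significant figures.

Assume both steels yield.
a = (A_s − A'_s) f_y/(0.85 f'_c b) = (3.91 − 0.94) × 60/(0.85 × 3 × 10.3) = 6.785 in.
c = a/β₁ = 6.785/0.85 = 7.982 in; ε'_s = 0.003(c − d')/c = 0.0022 ≥ ε_y = 0.0021, so the compression steel yields.
M_n = (A_s − A'_s) f_y (d − a/2) + A'_s f_y (d − d') = 178.2 × (23.4 − 3.3925) + 56.4 × (23.4 − 2.1) = 3565.3 + 1201.3 = 4766.6 kip·in = 4766.6/12 = 397.22 kip·ft.

M_n ≈ 397 kip·ft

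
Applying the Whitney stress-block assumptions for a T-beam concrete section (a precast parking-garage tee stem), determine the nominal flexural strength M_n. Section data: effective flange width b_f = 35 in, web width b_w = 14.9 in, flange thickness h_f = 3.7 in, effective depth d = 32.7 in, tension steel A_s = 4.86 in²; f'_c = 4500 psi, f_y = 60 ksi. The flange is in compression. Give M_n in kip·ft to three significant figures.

M_n ≈ 768 kip·ft

Tension: T = A_s f_y = 4.86 × 60 = 291.6 kips.
Try a within the flange: a = T/(0.85 f'_c b_f) = 291.6/(0.85 × 4.5 × 35) = 2.178 in.
Since a = 2.178 ≤ h_f = 3.7 in, the stress block lies entirely in the flange; analyse as a rectangular beam of width b_f.
M_n = T(d − a/2) = 291.6 × (32.7 − 1.089) = 9217.8 kip·in.
M_n = 9217.8/12 = 768.15 kip·ft.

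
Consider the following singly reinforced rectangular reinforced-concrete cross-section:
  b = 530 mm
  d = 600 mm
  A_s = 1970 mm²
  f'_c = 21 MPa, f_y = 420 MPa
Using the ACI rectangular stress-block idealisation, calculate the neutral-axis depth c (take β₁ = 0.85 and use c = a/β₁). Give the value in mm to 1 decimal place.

c ≈ 102.9 mm

T = A_s f_y = 1970 × 420 = 827400 N = 827.4 kN.
Setting C = 0.85 f'_c a b equal to T: a = 827400/(0.85 × 21 × 530) = 87.458 mm.
With β₁ = 0.85, c = a/β₁ = 87.458/0.85 = 102.9 mm.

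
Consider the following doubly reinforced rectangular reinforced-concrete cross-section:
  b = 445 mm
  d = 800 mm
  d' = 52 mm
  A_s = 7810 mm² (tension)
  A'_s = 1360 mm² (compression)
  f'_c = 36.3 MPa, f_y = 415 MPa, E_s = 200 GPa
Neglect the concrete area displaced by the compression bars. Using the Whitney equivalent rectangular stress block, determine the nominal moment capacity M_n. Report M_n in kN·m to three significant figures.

M_n ≈ 2300 kN·m

Assume both tension and compression steel yield.
Net tension couple steel: A_s − A'_s = 6450 mm².
a = (A_s − A'_s) f_y / (0.85 f'_c b) = 2676750/(0.85 × 36.3 × 445) = 194.95 mm.
c = a/β₁ = 194.95/0.791 = 246.46 mm; ε'_s = 0.003(c − d')/c = 0.0024 ≥ f_y/E_s = 0.0021, so compression steel does yield.
M_n = (A_s − A'_s) f_y (d − a/2) + A'_s f_y (d − d') = [2676750 × (800 − 97.475) + 564400 × (800 − 52)] × 10⁻⁶ = 1880.48 + 422.17 = 2302.65 kN·m.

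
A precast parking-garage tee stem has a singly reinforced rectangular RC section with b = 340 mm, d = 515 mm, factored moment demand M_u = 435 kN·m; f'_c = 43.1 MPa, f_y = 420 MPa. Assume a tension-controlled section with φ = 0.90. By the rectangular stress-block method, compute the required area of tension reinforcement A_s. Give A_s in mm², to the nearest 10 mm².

M_n = M_u/φ = 435/0.90 = 483.333 kN·m.
With M_n = 0.85 f'_c a b (d − a/2), solve the quadratic for a:
a = d − √(d² − 2M_n/(0.85 f'_c b)) = 515 − √(515² − 2 × 483.333×10⁶/(0.85 × 43.1 × 340)) = 81.85 mm.
A_s = 0.85 f'_c a b / f_y = 0.85 × 43.1 × 81.85 × 340 / 420 = 2427.4 mm².

A_s ≈ 2430 mm²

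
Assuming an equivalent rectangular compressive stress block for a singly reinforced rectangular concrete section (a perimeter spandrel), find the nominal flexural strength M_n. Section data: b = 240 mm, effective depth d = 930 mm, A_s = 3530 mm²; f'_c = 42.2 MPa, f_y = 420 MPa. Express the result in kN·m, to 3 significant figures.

T = A_s f_y = 3530 × 420 = 1482600 N = 1482.6 kN.
From C = T: a = T/(0.85 f'_c b) = 1482600/(0.85 × 42.2 × 240) = 172.22 mm.
M_n = T(d − a/2) = 1482.6 kN × (930 − 86.11) mm = 1251.15 kN·m.

M_n ≈ 1250 kN·m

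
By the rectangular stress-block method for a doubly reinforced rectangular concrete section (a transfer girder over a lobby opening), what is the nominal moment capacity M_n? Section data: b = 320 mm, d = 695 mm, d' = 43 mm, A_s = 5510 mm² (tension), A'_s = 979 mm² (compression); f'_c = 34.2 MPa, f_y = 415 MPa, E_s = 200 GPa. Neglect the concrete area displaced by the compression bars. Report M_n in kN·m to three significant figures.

M_n ≈ 1380 kN·m

Assume both tension and compression steel yield.
Net tension couple steel: A_s − A'_s = 4531 mm².
a = (A_s − A'_s) f_y / (0.85 f'_c b) = 1880365/(0.85 × 34.2 × 320) = 202.14 mm.
c = a/β₁ = 202.14/0.806 = 250.79 mm; ε'_s = 0.003(c − d')/c = 0.0025 ≥ f_y/E_s = 0.0021, so compression steel does yield.
M_n = (A_s − A'_s) f_y (d − a/2) + A'_s f_y (d − d') = [1880365 × (695 − 101.07) + 406285 × (695 − 43)] × 10⁻⁶ = 1116.81 + 264.90 = 1381.71 kN·m.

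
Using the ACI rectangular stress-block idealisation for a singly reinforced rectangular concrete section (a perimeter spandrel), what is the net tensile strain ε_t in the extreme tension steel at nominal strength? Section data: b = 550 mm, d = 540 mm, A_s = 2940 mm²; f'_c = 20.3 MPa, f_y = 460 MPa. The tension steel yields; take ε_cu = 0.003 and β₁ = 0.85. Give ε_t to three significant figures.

a = A_s f_y/(0.85 f'_c b) = 142.50 mm.
β₁ = 0.85, so c = a/β₁ = 142.50/0.85 = 167.65 mm.
From the linear strain diagram with ε_cu = 0.003: ε_t = 0.003 (d − c)/c = 0.003 × (540 − 167.65)/167.65 = 0.00666.
Since ε_t ≥ 0.005, the section is tension-controlled.

ε_t ≈ 0.00666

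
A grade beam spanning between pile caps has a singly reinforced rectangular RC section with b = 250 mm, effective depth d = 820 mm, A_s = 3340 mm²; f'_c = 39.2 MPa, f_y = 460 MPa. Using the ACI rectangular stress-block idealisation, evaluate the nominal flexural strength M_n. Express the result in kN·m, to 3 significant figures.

M_n ≈ 1120 kN·m

T = A_s f_y = 3340 × 460 = 1536400 N = 1536.4 kN.
From C = T: a = T/(0.85 f'_c b) = 1536400/(0.85 × 39.2 × 250) = 184.44 mm.
M_n = T(d − a/2) = 1536.4 kN × (820 − 92.22) mm = 1118.16 kN·m.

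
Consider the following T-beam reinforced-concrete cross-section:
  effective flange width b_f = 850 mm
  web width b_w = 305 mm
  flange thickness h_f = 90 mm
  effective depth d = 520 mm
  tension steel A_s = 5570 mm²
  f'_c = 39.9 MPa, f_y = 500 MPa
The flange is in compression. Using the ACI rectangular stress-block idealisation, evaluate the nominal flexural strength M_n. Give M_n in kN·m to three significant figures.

M_n ≈ 1310 kN·m

Tension: T = A_s f_y = 5570 × 500 = 2785000 N.
Try a within the flange: a = T/(0.85 f'_c b_f) = 2785000/(0.85 × 39.9 × 850) = 96.61 mm.
a = 96.61 > h_f = 90 mm: the block extends into the web. Split into flange-overhang and web parts.
C_f = 0.85 f'_c (b_f − b_w) h_f = 0.85 × 39.9 × (850 − 305) × 90 = 1663531 N.
Remaining web compression depth: a_w = (T − C_f)/(0.85 f'_c b_w) = (2785000 − 1663531)/(0.85 × 39.9 × 305) = 108.42 mm.
M_n = C_f(d − h_f/2) + (T − C_f)(d − a_w/2) = 1663531 × (520 − 45) + 1121469 × (520 − 54.21) = 790.18 + 522.37 = 1312.55 × 10⁶ N·mm.
M_n = 1312.55 kN·m.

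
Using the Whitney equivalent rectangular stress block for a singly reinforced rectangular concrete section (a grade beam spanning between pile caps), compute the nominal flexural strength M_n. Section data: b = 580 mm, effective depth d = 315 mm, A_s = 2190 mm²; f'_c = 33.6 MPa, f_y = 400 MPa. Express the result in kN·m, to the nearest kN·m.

M_n ≈ 253 kN·m

T = A_s f_y = 2190 × 400 = 876000 N = 876 kN.
From C = T: a = T/(0.85 f'_c b) = 876000/(0.85 × 33.6 × 580) = 52.88 mm.
M_n = T(d − a/2) = 876 kN × (315 − 26.44) mm = 252.78 kN·m.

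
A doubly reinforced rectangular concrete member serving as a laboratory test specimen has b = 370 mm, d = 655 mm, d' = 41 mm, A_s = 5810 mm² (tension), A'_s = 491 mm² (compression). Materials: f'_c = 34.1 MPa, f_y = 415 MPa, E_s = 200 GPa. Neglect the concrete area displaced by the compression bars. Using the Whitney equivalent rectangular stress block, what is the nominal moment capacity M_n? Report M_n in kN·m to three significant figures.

M_n ≈ 1340 kN·m

Assume both tension and compression steel yield.
Net tension couple steel: A_s − A'_s = 5319 mm².
a = (A_s − A'_s) f_y / (0.85 f'_c b) = 2207385/(0.85 × 34.1 × 370) = 205.83 mm.
c = a/β₁ = 205.83/0.806 = 255.37 mm; ε'_s = 0.003(c − d')/c = 0.0025 ≥ f_y/E_s = 0.0021, so compression steel does yield.
M_n = (A_s − A'_s) f_y (d − a/2) + A'_s f_y (d − d') = [2207385 × (655 − 102.915) + 203765 × (655 − 41)] × 10⁻⁶ = 1218.66 + 125.11 = 1343.77 kN·m.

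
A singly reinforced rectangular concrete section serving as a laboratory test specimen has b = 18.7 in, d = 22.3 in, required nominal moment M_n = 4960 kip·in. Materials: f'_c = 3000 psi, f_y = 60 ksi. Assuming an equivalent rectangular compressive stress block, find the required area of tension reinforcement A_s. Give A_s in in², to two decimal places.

From M_n = 0.85 f'_c a b (d − a/2):
a = d − √(d² − 2M_n/(0.85 f'_c b)) = 22.3 − √(22.3² − 2 × 4960/(0.85 × 3 × 18.7)) = 5.292 in.
A_s = 0.85 f'_c a b / f_y = 0.85 × 3 × 5.292 × 18.7 / 60 = 4.206 in².

A_s ≈ 4.21 in²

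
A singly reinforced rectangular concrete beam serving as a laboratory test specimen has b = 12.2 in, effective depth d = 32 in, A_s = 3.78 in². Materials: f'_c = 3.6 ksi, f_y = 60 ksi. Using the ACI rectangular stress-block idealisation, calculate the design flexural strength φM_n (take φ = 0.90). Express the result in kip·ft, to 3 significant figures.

φM_n ≈ 493 kip·ft

T = A_s f_y = 3.78 × 60 = 226.8 kips.
a = T/(0.85 f'_c b) = 226.8/(0.85 × 3.6 × 12.2) = 6.075 in.
M_n = T(d − a/2) = 226.8 × (32 − 3.0375) = 6568.7 kip·in = 6568.7/12 = 547.39 kip·ft.
φM_n = 0.90 × 547.39 = 492.65 kip·ft.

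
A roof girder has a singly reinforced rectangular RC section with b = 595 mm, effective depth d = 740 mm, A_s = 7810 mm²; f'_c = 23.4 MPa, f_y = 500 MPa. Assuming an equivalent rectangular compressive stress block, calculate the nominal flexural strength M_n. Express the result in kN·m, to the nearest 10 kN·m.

M_n ≈ 2250 kN·m

T = A_s f_y = 7810 × 500 = 3905000 N = 3905 kN.
From C = T: a = T/(0.85 f'_c b) = 3905000/(0.85 × 23.4 × 595) = 329.97 mm.
M_n = T(d − a/2) = 3905 kN × (740 − 164.985) mm = 2245.43 kN·m.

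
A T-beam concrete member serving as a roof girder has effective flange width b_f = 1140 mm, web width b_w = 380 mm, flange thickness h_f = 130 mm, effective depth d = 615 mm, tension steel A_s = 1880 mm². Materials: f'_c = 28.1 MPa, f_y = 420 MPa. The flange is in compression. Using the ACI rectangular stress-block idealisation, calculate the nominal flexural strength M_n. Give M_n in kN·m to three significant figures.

M_n ≈ 474 kN·m

Tension: T = A_s f_y = 1880 × 420 = 789600 N.
Try a within the flange: a = T/(0.85 f'_c b_f) = 789600/(0.85 × 28.1 × 1140) = 29.00 mm.
Since a = 29.00 ≤ h_f = 130 mm, the stress block lies entirely in the flange; analyse as a rectangular beam of width b_f.
M_n = T(d − a/2) = 789600 × (615 − 14.5) = 474.15 × 10⁶ N·mm.
M_n = 474.15 kN·m.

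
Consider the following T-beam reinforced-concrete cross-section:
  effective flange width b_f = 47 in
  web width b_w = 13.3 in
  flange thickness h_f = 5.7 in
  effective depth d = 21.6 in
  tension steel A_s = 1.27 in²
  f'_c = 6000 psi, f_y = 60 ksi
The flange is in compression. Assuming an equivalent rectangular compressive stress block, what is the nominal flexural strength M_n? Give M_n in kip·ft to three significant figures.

M_n ≈ 136 kip·ft

Tension: T = A_s f_y = 1.27 × 60 = 76.2 kips.
Try a within the flange: a = T/(0.85 f'_c b_f) = 76.2/(0.85 × 6 × 47) = 0.318 in.
Since a = 0.318 ≤ h_f = 5.7 in, the stress block lies entirely in the flange; analyse as a rectangular beam of width b_f.
M_n = T(d − a/2) = 76.2 × (21.6 − 0.159) = 1633.8 kip·in.
M_n = 1633.8/12 = 136.15 kip·ft.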